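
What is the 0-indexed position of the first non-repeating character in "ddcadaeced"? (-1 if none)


Input: ddcadaeced
Character frequencies:
  'a': 2
  'c': 2
  'd': 4
  'e': 2
Scanning left to right for freq == 1:
  Position 0 ('d'): freq=4, skip
  Position 1 ('d'): freq=4, skip
  Position 2 ('c'): freq=2, skip
  Position 3 ('a'): freq=2, skip
  Position 4 ('d'): freq=4, skip
  Position 5 ('a'): freq=2, skip
  Position 6 ('e'): freq=2, skip
  Position 7 ('c'): freq=2, skip
  Position 8 ('e'): freq=2, skip
  Position 9 ('d'): freq=4, skip
  No unique character found => answer = -1

-1


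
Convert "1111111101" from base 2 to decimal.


Input: "1111111101" in base 2
Positional expansion:
  Digit '1' (value 1) x 2^9 = 512
  Digit '1' (value 1) x 2^8 = 256
  Digit '1' (value 1) x 2^7 = 128
  Digit '1' (value 1) x 2^6 = 64
  Digit '1' (value 1) x 2^5 = 32
  Digit '1' (value 1) x 2^4 = 16
  Digit '1' (value 1) x 2^3 = 8
  Digit '1' (value 1) x 2^2 = 4
  Digit '0' (value 0) x 2^1 = 0
  Digit '1' (value 1) x 2^0 = 1
Sum = 1021

1021


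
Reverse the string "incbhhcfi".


Input: incbhhcfi
Reading characters right to left:
  Position 8: 'i'
  Position 7: 'f'
  Position 6: 'c'
  Position 5: 'h'
  Position 4: 'h'
  Position 3: 'b'
  Position 2: 'c'
  Position 1: 'n'
  Position 0: 'i'
Reversed: ifchhbcni

ifchhbcni


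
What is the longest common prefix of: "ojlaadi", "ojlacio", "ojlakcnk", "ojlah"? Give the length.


Words: ojlaadi, ojlacio, ojlakcnk, ojlah
  Position 0: all 'o' => match
  Position 1: all 'j' => match
  Position 2: all 'l' => match
  Position 3: all 'a' => match
  Position 4: ('a', 'c', 'k', 'h') => mismatch, stop
LCP = "ojla" (length 4)

4


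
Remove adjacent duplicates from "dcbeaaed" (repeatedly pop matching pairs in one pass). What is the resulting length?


Input: dcbeaaed
Stack-based adjacent duplicate removal:
  Read 'd': push. Stack: d
  Read 'c': push. Stack: dc
  Read 'b': push. Stack: dcb
  Read 'e': push. Stack: dcbe
  Read 'a': push. Stack: dcbea
  Read 'a': matches stack top 'a' => pop. Stack: dcbe
  Read 'e': matches stack top 'e' => pop. Stack: dcb
  Read 'd': push. Stack: dcbd
Final stack: "dcbd" (length 4)

4


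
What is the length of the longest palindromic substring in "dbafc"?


Input: "dbafc"
Checking substrings for palindromes:
  No multi-char palindromic substrings found
Longest palindromic substring: "d" with length 1

1


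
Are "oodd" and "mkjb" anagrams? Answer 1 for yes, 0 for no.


Strings: "oodd", "mkjb"
Sorted first:  ddoo
Sorted second: bjkm
Differ at position 0: 'd' vs 'b' => not anagrams

0


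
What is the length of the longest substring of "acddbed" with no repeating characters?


Input: "acddbed"
Sliding window (track last position of each char):
  Position 0 ('a'): window [0,0] length 1 -- new best
  Position 1 ('c'): window [0,1] length 2 -- new best
  Position 2 ('d'): window [0,2] length 3 -- new best
  Position 3 ('d'): repeat (last at 2), move window start to 3
  Position 3 ('d'): window [3,3] length 1
  Position 4 ('b'): window [3,4] length 2
  Position 5 ('e'): window [3,5] length 3
  Position 6 ('d'): repeat (last at 3), move window start to 4
  Position 6 ('d'): window [4,6] length 3
Longest substring with no repeats: "acd" with length 3

3


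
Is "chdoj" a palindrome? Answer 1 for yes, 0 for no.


Input: chdoj
Reversed: jodhc
  Compare pos 0 ('c') with pos 4 ('j'): MISMATCH
  Compare pos 1 ('h') with pos 3 ('o'): MISMATCH
Result: not a palindrome

0


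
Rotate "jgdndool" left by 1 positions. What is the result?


Input: "jgdndool", rotate left by 1
First 1 characters: "j"
Remaining characters: "gdndool"
Concatenate remaining + first: "gdndool" + "j" = "gdndoolj"

gdndoolj


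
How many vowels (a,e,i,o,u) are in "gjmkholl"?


Input: gjmkholl
Checking each character:
  'g' at position 0: consonant
  'j' at position 1: consonant
  'm' at position 2: consonant
  'k' at position 3: consonant
  'h' at position 4: consonant
  'o' at position 5: vowel (running total: 1)
  'l' at position 6: consonant
  'l' at position 7: consonant
Total vowels: 1

1


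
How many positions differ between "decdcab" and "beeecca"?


Comparing "decdcab" and "beeecca" position by position:
  Position 0: 'd' vs 'b' => DIFFER
  Position 1: 'e' vs 'e' => same
  Position 2: 'c' vs 'e' => DIFFER
  Position 3: 'd' vs 'e' => DIFFER
  Position 4: 'c' vs 'c' => same
  Position 5: 'a' vs 'c' => DIFFER
  Position 6: 'b' vs 'a' => DIFFER
Positions that differ: 5

5


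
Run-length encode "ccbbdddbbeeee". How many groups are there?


Input: ccbbdddbbeeee
Scanning for consecutive runs:
  Group 1: 'c' x 2 (positions 0-1)
  Group 2: 'b' x 2 (positions 2-3)
  Group 3: 'd' x 3 (positions 4-6)
  Group 4: 'b' x 2 (positions 7-8)
  Group 5: 'e' x 4 (positions 9-12)
Total groups: 5

5


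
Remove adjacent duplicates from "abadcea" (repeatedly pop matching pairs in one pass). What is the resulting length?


Input: abadcea
Stack-based adjacent duplicate removal:
  Read 'a': push. Stack: a
  Read 'b': push. Stack: ab
  Read 'a': push. Stack: aba
  Read 'd': push. Stack: abad
  Read 'c': push. Stack: abadc
  Read 'e': push. Stack: abadce
  Read 'a': push. Stack: abadcea
Final stack: "abadcea" (length 7)

7


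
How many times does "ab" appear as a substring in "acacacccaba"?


Searching for "ab" in "acacacccaba"
Scanning each position:
  Position 0: "ac" => no
  Position 1: "ca" => no
  Position 2: "ac" => no
  Position 3: "ca" => no
  Position 4: "ac" => no
  Position 5: "cc" => no
  Position 6: "cc" => no
  Position 7: "ca" => no
  Position 8: "ab" => MATCH
  Position 9: "ba" => no
Total occurrences: 1

1


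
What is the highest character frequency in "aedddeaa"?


Input: aedddeaa
Character counts:
  'a': 3
  'd': 3
  'e': 2
Maximum frequency: 3

3


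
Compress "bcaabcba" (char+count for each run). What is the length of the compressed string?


Input: bcaabcba
Runs:
  'b' x 1 => "b1"
  'c' x 1 => "c1"
  'a' x 2 => "a2"
  'b' x 1 => "b1"
  'c' x 1 => "c1"
  'b' x 1 => "b1"
  'a' x 1 => "a1"
Compressed: "b1c1a2b1c1b1a1"
Compressed length: 14

14


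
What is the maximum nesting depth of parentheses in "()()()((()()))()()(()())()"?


Input: "()()()((()()))()()(()())()"
Tracking depth:
  Position 0 '(': depth becomes 1
  Position 1 ')': depth becomes 0
  Position 2 '(': depth becomes 1
  Position 3 ')': depth becomes 0
  Position 4 '(': depth becomes 1
  Position 5 ')': depth becomes 0
  Position 6 '(': depth becomes 1
  Position 7 '(': depth becomes 2
  Position 8 '(': depth becomes 3
  Position 9 ')': depth becomes 2
  Position 10 '(': depth becomes 3
  Position 11 ')': depth becomes 2
  Position 12 ')': depth becomes 1
  Position 13 ')': depth becomes 0
  Position 14 '(': depth becomes 1
  Position 15 ')': depth becomes 0
  Position 16 '(': depth becomes 1
  Position 17 ')': depth becomes 0
  Position 18 '(': depth becomes 1
  Position 19 '(': depth becomes 2
  Position 20 ')': depth becomes 1
  Position 21 '(': depth becomes 2
  Position 22 ')': depth becomes 1
  Position 23 ')': depth becomes 0
  Position 24 '(': depth becomes 1
  Position 25 ')': depth becomes 0
Maximum depth reached: 3

3


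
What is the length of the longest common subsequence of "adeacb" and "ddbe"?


LCS of "adeacb" and "ddbe"
DP table:
           d    d    b    e
      0    0    0    0    0
  a   0    0    0    0    0
  d   0    1    1    1    1
  e   0    1    1    1    2
  a   0    1    1    1    2
  c   0    1    1    1    2
  b   0    1    1    2    2
LCS length = dp[6][4] = 2

2


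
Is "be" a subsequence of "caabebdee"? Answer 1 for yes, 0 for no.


Check if "be" is a subsequence of "caabebdee"
Greedy scan:
  Position 0 ('c'): no match needed
  Position 1 ('a'): no match needed
  Position 2 ('a'): no match needed
  Position 3 ('b'): matches sub[0] = 'b'
  Position 4 ('e'): matches sub[1] = 'e'
  Position 5 ('b'): no match needed
  Position 6 ('d'): no match needed
  Position 7 ('e'): no match needed
  Position 8 ('e'): no match needed
All 2 characters matched => is a subsequence

1


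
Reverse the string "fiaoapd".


Input: fiaoapd
Reading characters right to left:
  Position 6: 'd'
  Position 5: 'p'
  Position 4: 'a'
  Position 3: 'o'
  Position 2: 'a'
  Position 1: 'i'
  Position 0: 'f'
Reversed: dpaoaif

dpaoaif


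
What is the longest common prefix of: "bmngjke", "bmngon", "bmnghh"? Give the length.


Words: bmngjke, bmngon, bmnghh
  Position 0: all 'b' => match
  Position 1: all 'm' => match
  Position 2: all 'n' => match
  Position 3: all 'g' => match
  Position 4: ('j', 'o', 'h') => mismatch, stop
LCP = "bmng" (length 4)

4


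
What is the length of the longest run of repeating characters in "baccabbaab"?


Input: "baccabbaab"
Scanning for longest run:
  Position 1 ('a'): new char, reset run to 1
  Position 2 ('c'): new char, reset run to 1
  Position 3 ('c'): continues run of 'c', length=2
  Position 4 ('a'): new char, reset run to 1
  Position 5 ('b'): new char, reset run to 1
  Position 6 ('b'): continues run of 'b', length=2
  Position 7 ('a'): new char, reset run to 1
  Position 8 ('a'): continues run of 'a', length=2
  Position 9 ('b'): new char, reset run to 1
Longest run: 'c' with length 2

2


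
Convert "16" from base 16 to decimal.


Input: "16" in base 16
Positional expansion:
  Digit '1' (value 1) x 16^1 = 16
  Digit '6' (value 6) x 16^0 = 6
Sum = 22

22


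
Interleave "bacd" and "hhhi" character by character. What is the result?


Interleaving "bacd" and "hhhi":
  Position 0: 'b' from first, 'h' from second => "bh"
  Position 1: 'a' from first, 'h' from second => "ah"
  Position 2: 'c' from first, 'h' from second => "ch"
  Position 3: 'd' from first, 'i' from second => "di"
Result: bhahchdi

bhahchdi


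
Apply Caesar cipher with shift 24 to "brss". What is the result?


Caesar cipher: shift "brss" by 24
  'b' (pos 1) + 24 = pos 25 = 'z'
  'r' (pos 17) + 24 = pos 15 = 'p'
  's' (pos 18) + 24 = pos 16 = 'q'
  's' (pos 18) + 24 = pos 16 = 'q'
Result: zpqq

zpqq


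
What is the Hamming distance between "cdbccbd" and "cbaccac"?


Comparing "cdbccbd" and "cbaccac" position by position:
  Position 0: 'c' vs 'c' => same
  Position 1: 'd' vs 'b' => differ
  Position 2: 'b' vs 'a' => differ
  Position 3: 'c' vs 'c' => same
  Position 4: 'c' vs 'c' => same
  Position 5: 'b' vs 'a' => differ
  Position 6: 'd' vs 'c' => differ
Total differences (Hamming distance): 4

4


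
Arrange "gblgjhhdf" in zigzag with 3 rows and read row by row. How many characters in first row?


Zigzag "gblgjhhdf" into 3 rows:
Placing characters:
  'g' => row 0
  'b' => row 1
  'l' => row 2
  'g' => row 1
  'j' => row 0
  'h' => row 1
  'h' => row 2
  'd' => row 1
  'f' => row 0
Rows:
  Row 0: "gjf"
  Row 1: "bghd"
  Row 2: "lh"
First row length: 3

3


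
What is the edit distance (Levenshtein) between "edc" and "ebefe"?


Computing edit distance: "edc" -> "ebefe"
DP table:
           e    b    e    f    e
      0    1    2    3    4    5
  e   1    0    1    2    3    4
  d   2    1    1    2    3    4
  c   3    2    2    2    3    4
Edit distance = dp[3][5] = 4

4


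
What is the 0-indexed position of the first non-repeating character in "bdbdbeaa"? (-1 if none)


Input: bdbdbeaa
Character frequencies:
  'a': 2
  'b': 3
  'd': 2
  'e': 1
Scanning left to right for freq == 1:
  Position 0 ('b'): freq=3, skip
  Position 1 ('d'): freq=2, skip
  Position 2 ('b'): freq=3, skip
  Position 3 ('d'): freq=2, skip
  Position 4 ('b'): freq=3, skip
  Position 5 ('e'): unique! => answer = 5

5


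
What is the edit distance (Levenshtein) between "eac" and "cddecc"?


Computing edit distance: "eac" -> "cddecc"
DP table:
           c    d    d    e    c    c
      0    1    2    3    4    5    6
  e   1    1    2    3    3    4    5
  a   2    2    2    3    4    4    5
  c   3    2    3    3    4    4    4
Edit distance = dp[3][6] = 4

4


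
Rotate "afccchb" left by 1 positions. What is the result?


Input: "afccchb", rotate left by 1
First 1 characters: "a"
Remaining characters: "fccchb"
Concatenate remaining + first: "fccchb" + "a" = "fccchba"

fccchba


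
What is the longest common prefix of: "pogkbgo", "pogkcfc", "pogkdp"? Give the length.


Words: pogkbgo, pogkcfc, pogkdp
  Position 0: all 'p' => match
  Position 1: all 'o' => match
  Position 2: all 'g' => match
  Position 3: all 'k' => match
  Position 4: ('b', 'c', 'd') => mismatch, stop
LCP = "pogk" (length 4)

4


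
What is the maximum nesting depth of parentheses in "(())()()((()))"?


Input: "(())()()((()))"
Tracking depth:
  Position 0 '(': depth becomes 1
  Position 1 '(': depth becomes 2
  Position 2 ')': depth becomes 1
  Position 3 ')': depth becomes 0
  Position 4 '(': depth becomes 1
  Position 5 ')': depth becomes 0
  Position 6 '(': depth becomes 1
  Position 7 ')': depth becomes 0
  Position 8 '(': depth becomes 1
  Position 9 '(': depth becomes 2
  Position 10 '(': depth becomes 3
  Position 11 ')': depth becomes 2
  Position 12 ')': depth becomes 1
  Position 13 ')': depth becomes 0
Maximum depth reached: 3

3


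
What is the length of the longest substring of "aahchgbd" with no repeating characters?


Input: "aahchgbd"
Sliding window (track last position of each char):
  Position 0 ('a'): window [0,0] length 1 -- new best
  Position 1 ('a'): repeat (last at 0), move window start to 1
  Position 1 ('a'): window [1,1] length 1
  Position 2 ('h'): window [1,2] length 2 -- new best
  Position 3 ('c'): window [1,3] length 3 -- new best
  Position 4 ('h'): repeat (last at 2), move window start to 3
  Position 4 ('h'): window [3,4] length 2
  Position 5 ('g'): window [3,5] length 3
  Position 6 ('b'): window [3,6] length 4 -- new best
  Position 7 ('d'): window [3,7] length 5 -- new best
Longest substring with no repeats: "chgbd" with length 5

5


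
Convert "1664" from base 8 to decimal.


Input: "1664" in base 8
Positional expansion:
  Digit '1' (value 1) x 8^3 = 512
  Digit '6' (value 6) x 8^2 = 384
  Digit '6' (value 6) x 8^1 = 48
  Digit '4' (value 4) x 8^0 = 4
Sum = 948

948


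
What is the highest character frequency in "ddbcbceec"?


Input: ddbcbceec
Character counts:
  'b': 2
  'c': 3
  'd': 2
  'e': 2
Maximum frequency: 3

3


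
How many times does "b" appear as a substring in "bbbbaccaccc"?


Searching for "b" in "bbbbaccaccc"
Scanning each position:
  Position 0: "b" => MATCH
  Position 1: "b" => MATCH
  Position 2: "b" => MATCH
  Position 3: "b" => MATCH
  Position 4: "a" => no
  Position 5: "c" => no
  Position 6: "c" => no
  Position 7: "a" => no
  Position 8: "c" => no
  Position 9: "c" => no
  Position 10: "c" => no
Total occurrences: 4

4


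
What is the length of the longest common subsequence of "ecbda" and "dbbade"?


LCS of "ecbda" and "dbbade"
DP table:
           d    b    b    a    d    e
      0    0    0    0    0    0    0
  e   0    0    0    0    0    0    1
  c   0    0    0    0    0    0    1
  b   0    0    1    1    1    1    1
  d   0    1    1    1    1    2    2
  a   0    1    1    1    2    2    2
LCS length = dp[5][6] = 2

2


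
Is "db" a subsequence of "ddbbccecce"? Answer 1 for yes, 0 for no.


Check if "db" is a subsequence of "ddbbccecce"
Greedy scan:
  Position 0 ('d'): matches sub[0] = 'd'
  Position 1 ('d'): no match needed
  Position 2 ('b'): matches sub[1] = 'b'
  Position 3 ('b'): no match needed
  Position 4 ('c'): no match needed
  Position 5 ('c'): no match needed
  Position 6 ('e'): no match needed
  Position 7 ('c'): no match needed
  Position 8 ('c'): no match needed
  Position 9 ('e'): no match needed
All 2 characters matched => is a subsequence

1


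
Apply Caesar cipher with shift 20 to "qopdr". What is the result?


Caesar cipher: shift "qopdr" by 20
  'q' (pos 16) + 20 = pos 10 = 'k'
  'o' (pos 14) + 20 = pos 8 = 'i'
  'p' (pos 15) + 20 = pos 9 = 'j'
  'd' (pos 3) + 20 = pos 23 = 'x'
  'r' (pos 17) + 20 = pos 11 = 'l'
Result: kijxl

kijxl


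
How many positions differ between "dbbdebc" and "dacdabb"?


Comparing "dbbdebc" and "dacdabb" position by position:
  Position 0: 'd' vs 'd' => same
  Position 1: 'b' vs 'a' => DIFFER
  Position 2: 'b' vs 'c' => DIFFER
  Position 3: 'd' vs 'd' => same
  Position 4: 'e' vs 'a' => DIFFER
  Position 5: 'b' vs 'b' => same
  Position 6: 'c' vs 'b' => DIFFER
Positions that differ: 4

4


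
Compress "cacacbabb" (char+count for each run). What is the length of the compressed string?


Input: cacacbabb
Runs:
  'c' x 1 => "c1"
  'a' x 1 => "a1"
  'c' x 1 => "c1"
  'a' x 1 => "a1"
  'c' x 1 => "c1"
  'b' x 1 => "b1"
  'a' x 1 => "a1"
  'b' x 2 => "b2"
Compressed: "c1a1c1a1c1b1a1b2"
Compressed length: 16

16


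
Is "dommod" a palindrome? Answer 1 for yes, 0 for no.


Input: dommod
Reversed: dommod
  Compare pos 0 ('d') with pos 5 ('d'): match
  Compare pos 1 ('o') with pos 4 ('o'): match
  Compare pos 2 ('m') with pos 3 ('m'): match
Result: palindrome

1


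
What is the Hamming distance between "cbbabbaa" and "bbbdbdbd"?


Comparing "cbbabbaa" and "bbbdbdbd" position by position:
  Position 0: 'c' vs 'b' => differ
  Position 1: 'b' vs 'b' => same
  Position 2: 'b' vs 'b' => same
  Position 3: 'a' vs 'd' => differ
  Position 4: 'b' vs 'b' => same
  Position 5: 'b' vs 'd' => differ
  Position 6: 'a' vs 'b' => differ
  Position 7: 'a' vs 'd' => differ
Total differences (Hamming distance): 5

5


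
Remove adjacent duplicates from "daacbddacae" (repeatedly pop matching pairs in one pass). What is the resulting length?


Input: daacbddacae
Stack-based adjacent duplicate removal:
  Read 'd': push. Stack: d
  Read 'a': push. Stack: da
  Read 'a': matches stack top 'a' => pop. Stack: d
  Read 'c': push. Stack: dc
  Read 'b': push. Stack: dcb
  Read 'd': push. Stack: dcbd
  Read 'd': matches stack top 'd' => pop. Stack: dcb
  Read 'a': push. Stack: dcba
  Read 'c': push. Stack: dcbac
  Read 'a': push. Stack: dcbaca
  Read 'e': push. Stack: dcbacae
Final stack: "dcbacae" (length 7)

7


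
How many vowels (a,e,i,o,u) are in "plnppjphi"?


Input: plnppjphi
Checking each character:
  'p' at position 0: consonant
  'l' at position 1: consonant
  'n' at position 2: consonant
  'p' at position 3: consonant
  'p' at position 4: consonant
  'j' at position 5: consonant
  'p' at position 6: consonant
  'h' at position 7: consonant
  'i' at position 8: vowel (running total: 1)
Total vowels: 1

1


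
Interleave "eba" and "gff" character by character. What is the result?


Interleaving "eba" and "gff":
  Position 0: 'e' from first, 'g' from second => "eg"
  Position 1: 'b' from first, 'f' from second => "bf"
  Position 2: 'a' from first, 'f' from second => "af"
Result: egbfaf

egbfaf


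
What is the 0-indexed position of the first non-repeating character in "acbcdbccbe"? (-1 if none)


Input: acbcdbccbe
Character frequencies:
  'a': 1
  'b': 3
  'c': 4
  'd': 1
  'e': 1
Scanning left to right for freq == 1:
  Position 0 ('a'): unique! => answer = 0

0


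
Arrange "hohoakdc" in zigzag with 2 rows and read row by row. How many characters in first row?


Zigzag "hohoakdc" into 2 rows:
Placing characters:
  'h' => row 0
  'o' => row 1
  'h' => row 0
  'o' => row 1
  'a' => row 0
  'k' => row 1
  'd' => row 0
  'c' => row 1
Rows:
  Row 0: "hhad"
  Row 1: "ookc"
First row length: 4

4


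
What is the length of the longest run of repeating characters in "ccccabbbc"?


Input: "ccccabbbc"
Scanning for longest run:
  Position 1 ('c'): continues run of 'c', length=2
  Position 2 ('c'): continues run of 'c', length=3
  Position 3 ('c'): continues run of 'c', length=4
  Position 4 ('a'): new char, reset run to 1
  Position 5 ('b'): new char, reset run to 1
  Position 6 ('b'): continues run of 'b', length=2
  Position 7 ('b'): continues run of 'b', length=3
  Position 8 ('c'): new char, reset run to 1
Longest run: 'c' with length 4

4


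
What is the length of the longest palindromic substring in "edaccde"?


Input: "edaccde"
Checking substrings for palindromes:
  [3:5] "cc" (len 2) => palindrome
Longest palindromic substring: "cc" with length 2

2


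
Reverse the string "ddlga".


Input: ddlga
Reading characters right to left:
  Position 4: 'a'
  Position 3: 'g'
  Position 2: 'l'
  Position 1: 'd'
  Position 0: 'd'
Reversed: agldd

agldd


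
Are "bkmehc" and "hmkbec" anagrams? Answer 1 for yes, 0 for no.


Strings: "bkmehc", "hmkbec"
Sorted first:  bcehkm
Sorted second: bcehkm
Sorted forms match => anagrams

1


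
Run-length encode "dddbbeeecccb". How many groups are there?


Input: dddbbeeecccb
Scanning for consecutive runs:
  Group 1: 'd' x 3 (positions 0-2)
  Group 2: 'b' x 2 (positions 3-4)
  Group 3: 'e' x 3 (positions 5-7)
  Group 4: 'c' x 3 (positions 8-10)
  Group 5: 'b' x 1 (positions 11-11)
Total groups: 5

5


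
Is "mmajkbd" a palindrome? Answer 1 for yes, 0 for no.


Input: mmajkbd
Reversed: dbkjamm
  Compare pos 0 ('m') with pos 6 ('d'): MISMATCH
  Compare pos 1 ('m') with pos 5 ('b'): MISMATCH
  Compare pos 2 ('a') with pos 4 ('k'): MISMATCH
Result: not a palindrome

0


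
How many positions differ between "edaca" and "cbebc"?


Comparing "edaca" and "cbebc" position by position:
  Position 0: 'e' vs 'c' => DIFFER
  Position 1: 'd' vs 'b' => DIFFER
  Position 2: 'a' vs 'e' => DIFFER
  Position 3: 'c' vs 'b' => DIFFER
  Position 4: 'a' vs 'c' => DIFFER
Positions that differ: 5

5


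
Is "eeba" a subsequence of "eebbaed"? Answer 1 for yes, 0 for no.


Check if "eeba" is a subsequence of "eebbaed"
Greedy scan:
  Position 0 ('e'): matches sub[0] = 'e'
  Position 1 ('e'): matches sub[1] = 'e'
  Position 2 ('b'): matches sub[2] = 'b'
  Position 3 ('b'): no match needed
  Position 4 ('a'): matches sub[3] = 'a'
  Position 5 ('e'): no match needed
  Position 6 ('d'): no match needed
All 4 characters matched => is a subsequence

1


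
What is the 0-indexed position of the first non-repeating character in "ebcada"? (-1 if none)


Input: ebcada
Character frequencies:
  'a': 2
  'b': 1
  'c': 1
  'd': 1
  'e': 1
Scanning left to right for freq == 1:
  Position 0 ('e'): unique! => answer = 0

0


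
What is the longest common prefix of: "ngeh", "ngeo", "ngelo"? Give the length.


Words: ngeh, ngeo, ngelo
  Position 0: all 'n' => match
  Position 1: all 'g' => match
  Position 2: all 'e' => match
  Position 3: ('h', 'o', 'l') => mismatch, stop
LCP = "nge" (length 3)

3


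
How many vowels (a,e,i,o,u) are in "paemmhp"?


Input: paemmhp
Checking each character:
  'p' at position 0: consonant
  'a' at position 1: vowel (running total: 1)
  'e' at position 2: vowel (running total: 2)
  'm' at position 3: consonant
  'm' at position 4: consonant
  'h' at position 5: consonant
  'p' at position 6: consonant
Total vowels: 2

2


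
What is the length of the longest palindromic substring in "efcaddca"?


Input: "efcaddca"
Checking substrings for palindromes:
  [4:6] "dd" (len 2) => palindrome
Longest palindromic substring: "dd" with length 2

2


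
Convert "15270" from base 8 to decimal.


Input: "15270" in base 8
Positional expansion:
  Digit '1' (value 1) x 8^4 = 4096
  Digit '5' (value 5) x 8^3 = 2560
  Digit '2' (value 2) x 8^2 = 128
  Digit '7' (value 7) x 8^1 = 56
  Digit '0' (value 0) x 8^0 = 0
Sum = 6840

6840


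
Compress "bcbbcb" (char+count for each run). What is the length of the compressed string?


Input: bcbbcb
Runs:
  'b' x 1 => "b1"
  'c' x 1 => "c1"
  'b' x 2 => "b2"
  'c' x 1 => "c1"
  'b' x 1 => "b1"
Compressed: "b1c1b2c1b1"
Compressed length: 10

10


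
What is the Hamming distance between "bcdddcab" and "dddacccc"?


Comparing "bcdddcab" and "dddacccc" position by position:
  Position 0: 'b' vs 'd' => differ
  Position 1: 'c' vs 'd' => differ
  Position 2: 'd' vs 'd' => same
  Position 3: 'd' vs 'a' => differ
  Position 4: 'd' vs 'c' => differ
  Position 5: 'c' vs 'c' => same
  Position 6: 'a' vs 'c' => differ
  Position 7: 'b' vs 'c' => differ
Total differences (Hamming distance): 6

6


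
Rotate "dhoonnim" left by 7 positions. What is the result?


Input: "dhoonnim", rotate left by 7
First 7 characters: "dhoonni"
Remaining characters: "m"
Concatenate remaining + first: "m" + "dhoonni" = "mdhoonni"

mdhoonni


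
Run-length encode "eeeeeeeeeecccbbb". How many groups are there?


Input: eeeeeeeeeecccbbb
Scanning for consecutive runs:
  Group 1: 'e' x 10 (positions 0-9)
  Group 2: 'c' x 3 (positions 10-12)
  Group 3: 'b' x 3 (positions 13-15)
Total groups: 3

3


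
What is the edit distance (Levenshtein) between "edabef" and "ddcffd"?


Computing edit distance: "edabef" -> "ddcffd"
DP table:
           d    d    c    f    f    d
      0    1    2    3    4    5    6
  e   1    1    2    3    4    5    6
  d   2    1    1    2    3    4    5
  a   3    2    2    2    3    4    5
  b   4    3    3    3    3    4    5
  e   5    4    4    4    4    4    5
  f   6    5    5    5    4    4    5
Edit distance = dp[6][6] = 5

5


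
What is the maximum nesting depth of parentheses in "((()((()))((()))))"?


Input: "((()((()))((()))))"
Tracking depth:
  Position 0 '(': depth becomes 1
  Position 1 '(': depth becomes 2
  Position 2 '(': depth becomes 3
  Position 3 ')': depth becomes 2
  Position 4 '(': depth becomes 3
  Position 5 '(': depth becomes 4
  Position 6 '(': depth becomes 5
  Position 7 ')': depth becomes 4
  Position 8 ')': depth becomes 3
  Position 9 ')': depth becomes 2
  Position 10 '(': depth becomes 3
  Position 11 '(': depth becomes 4
  Position 12 '(': depth becomes 5
  Position 13 ')': depth becomes 4
  Position 14 ')': depth becomes 3
  Position 15 ')': depth becomes 2
  Position 16 ')': depth becomes 1
  Position 17 ')': depth becomes 0
Maximum depth reached: 5

5


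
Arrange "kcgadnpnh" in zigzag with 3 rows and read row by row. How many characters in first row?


Zigzag "kcgadnpnh" into 3 rows:
Placing characters:
  'k' => row 0
  'c' => row 1
  'g' => row 2
  'a' => row 1
  'd' => row 0
  'n' => row 1
  'p' => row 2
  'n' => row 1
  'h' => row 0
Rows:
  Row 0: "kdh"
  Row 1: "cann"
  Row 2: "gp"
First row length: 3

3


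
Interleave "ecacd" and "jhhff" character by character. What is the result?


Interleaving "ecacd" and "jhhff":
  Position 0: 'e' from first, 'j' from second => "ej"
  Position 1: 'c' from first, 'h' from second => "ch"
  Position 2: 'a' from first, 'h' from second => "ah"
  Position 3: 'c' from first, 'f' from second => "cf"
  Position 4: 'd' from first, 'f' from second => "df"
Result: ejchahcfdf

ejchahcfdf


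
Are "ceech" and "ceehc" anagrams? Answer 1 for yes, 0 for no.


Strings: "ceech", "ceehc"
Sorted first:  cceeh
Sorted second: cceeh
Sorted forms match => anagrams

1


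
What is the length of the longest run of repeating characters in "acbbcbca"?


Input: "acbbcbca"
Scanning for longest run:
  Position 1 ('c'): new char, reset run to 1
  Position 2 ('b'): new char, reset run to 1
  Position 3 ('b'): continues run of 'b', length=2
  Position 4 ('c'): new char, reset run to 1
  Position 5 ('b'): new char, reset run to 1
  Position 6 ('c'): new char, reset run to 1
  Position 7 ('a'): new char, reset run to 1
Longest run: 'b' with length 2

2


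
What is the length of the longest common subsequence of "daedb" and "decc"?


LCS of "daedb" and "decc"
DP table:
           d    e    c    c
      0    0    0    0    0
  d   0    1    1    1    1
  a   0    1    1    1    1
  e   0    1    2    2    2
  d   0    1    2    2    2
  b   0    1    2    2    2
LCS length = dp[5][4] = 2

2


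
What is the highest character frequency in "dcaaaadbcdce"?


Input: dcaaaadbcdce
Character counts:
  'a': 4
  'b': 1
  'c': 3
  'd': 3
  'e': 1
Maximum frequency: 4

4


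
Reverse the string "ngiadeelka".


Input: ngiadeelka
Reading characters right to left:
  Position 9: 'a'
  Position 8: 'k'
  Position 7: 'l'
  Position 6: 'e'
  Position 5: 'e'
  Position 4: 'd'
  Position 3: 'a'
  Position 2: 'i'
  Position 1: 'g'
  Position 0: 'n'
Reversed: akleedaign

akleedaign


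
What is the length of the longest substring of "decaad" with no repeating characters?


Input: "decaad"
Sliding window (track last position of each char):
  Position 0 ('d'): window [0,0] length 1 -- new best
  Position 1 ('e'): window [0,1] length 2 -- new best
  Position 2 ('c'): window [0,2] length 3 -- new best
  Position 3 ('a'): window [0,3] length 4 -- new best
  Position 4 ('a'): repeat (last at 3), move window start to 4
  Position 4 ('a'): window [4,4] length 1
  Position 5 ('d'): window [4,5] length 2
Longest substring with no repeats: "deca" with length 4

4


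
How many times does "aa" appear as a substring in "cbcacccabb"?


Searching for "aa" in "cbcacccabb"
Scanning each position:
  Position 0: "cb" => no
  Position 1: "bc" => no
  Position 2: "ca" => no
  Position 3: "ac" => no
  Position 4: "cc" => no
  Position 5: "cc" => no
  Position 6: "ca" => no
  Position 7: "ab" => no
  Position 8: "bb" => no
Total occurrences: 0

0


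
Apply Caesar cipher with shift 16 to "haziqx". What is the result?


Caesar cipher: shift "haziqx" by 16
  'h' (pos 7) + 16 = pos 23 = 'x'
  'a' (pos 0) + 16 = pos 16 = 'q'
  'z' (pos 25) + 16 = pos 15 = 'p'
  'i' (pos 8) + 16 = pos 24 = 'y'
  'q' (pos 16) + 16 = pos 6 = 'g'
  'x' (pos 23) + 16 = pos 13 = 'n'
Result: xqpygn

xqpygn


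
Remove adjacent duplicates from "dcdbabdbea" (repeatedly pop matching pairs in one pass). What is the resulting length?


Input: dcdbabdbea
Stack-based adjacent duplicate removal:
  Read 'd': push. Stack: d
  Read 'c': push. Stack: dc
  Read 'd': push. Stack: dcd
  Read 'b': push. Stack: dcdb
  Read 'a': push. Stack: dcdba
  Read 'b': push. Stack: dcdbab
  Read 'd': push. Stack: dcdbabd
  Read 'b': push. Stack: dcdbabdb
  Read 'e': push. Stack: dcdbabdbe
  Read 'a': push. Stack: dcdbabdbea
Final stack: "dcdbabdbea" (length 10)

10


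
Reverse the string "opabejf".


Input: opabejf
Reading characters right to left:
  Position 6: 'f'
  Position 5: 'j'
  Position 4: 'e'
  Position 3: 'b'
  Position 2: 'a'
  Position 1: 'p'
  Position 0: 'o'
Reversed: fjebapo

fjebapo


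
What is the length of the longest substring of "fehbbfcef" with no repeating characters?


Input: "fehbbfcef"
Sliding window (track last position of each char):
  Position 0 ('f'): window [0,0] length 1 -- new best
  Position 1 ('e'): window [0,1] length 2 -- new best
  Position 2 ('h'): window [0,2] length 3 -- new best
  Position 3 ('b'): window [0,3] length 4 -- new best
  Position 4 ('b'): repeat (last at 3), move window start to 4
  Position 4 ('b'): window [4,4] length 1
  Position 5 ('f'): window [4,5] length 2
  Position 6 ('c'): window [4,6] length 3
  Position 7 ('e'): window [4,7] length 4
  Position 8 ('f'): repeat (last at 5), move window start to 6
  Position 8 ('f'): window [6,8] length 3
Longest substring with no repeats: "fehb" with length 4

4


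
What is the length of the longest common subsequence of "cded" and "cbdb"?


LCS of "cded" and "cbdb"
DP table:
           c    b    d    b
      0    0    0    0    0
  c   0    1    1    1    1
  d   0    1    1    2    2
  e   0    1    1    2    2
  d   0    1    1    2    2
LCS length = dp[4][4] = 2

2


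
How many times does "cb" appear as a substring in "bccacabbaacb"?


Searching for "cb" in "bccacabbaacb"
Scanning each position:
  Position 0: "bc" => no
  Position 1: "cc" => no
  Position 2: "ca" => no
  Position 3: "ac" => no
  Position 4: "ca" => no
  Position 5: "ab" => no
  Position 6: "bb" => no
  Position 7: "ba" => no
  Position 8: "aa" => no
  Position 9: "ac" => no
  Position 10: "cb" => MATCH
Total occurrences: 1

1


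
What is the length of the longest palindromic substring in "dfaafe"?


Input: "dfaafe"
Checking substrings for palindromes:
  [1:5] "faaf" (len 4) => palindrome
  [2:4] "aa" (len 2) => palindrome
Longest palindromic substring: "faaf" with length 4

4


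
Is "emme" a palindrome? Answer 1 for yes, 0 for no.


Input: emme
Reversed: emme
  Compare pos 0 ('e') with pos 3 ('e'): match
  Compare pos 1 ('m') with pos 2 ('m'): match
Result: palindrome

1


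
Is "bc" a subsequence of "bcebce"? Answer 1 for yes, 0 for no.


Check if "bc" is a subsequence of "bcebce"
Greedy scan:
  Position 0 ('b'): matches sub[0] = 'b'
  Position 1 ('c'): matches sub[1] = 'c'
  Position 2 ('e'): no match needed
  Position 3 ('b'): no match needed
  Position 4 ('c'): no match needed
  Position 5 ('e'): no match needed
All 2 characters matched => is a subsequence

1


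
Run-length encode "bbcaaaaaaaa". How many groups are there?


Input: bbcaaaaaaaa
Scanning for consecutive runs:
  Group 1: 'b' x 2 (positions 0-1)
  Group 2: 'c' x 1 (positions 2-2)
  Group 3: 'a' x 8 (positions 3-10)
Total groups: 3

3


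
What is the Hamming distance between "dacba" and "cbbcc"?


Comparing "dacba" and "cbbcc" position by position:
  Position 0: 'd' vs 'c' => differ
  Position 1: 'a' vs 'b' => differ
  Position 2: 'c' vs 'b' => differ
  Position 3: 'b' vs 'c' => differ
  Position 4: 'a' vs 'c' => differ
Total differences (Hamming distance): 5

5


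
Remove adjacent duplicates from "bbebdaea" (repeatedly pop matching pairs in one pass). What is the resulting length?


Input: bbebdaea
Stack-based adjacent duplicate removal:
  Read 'b': push. Stack: b
  Read 'b': matches stack top 'b' => pop. Stack: (empty)
  Read 'e': push. Stack: e
  Read 'b': push. Stack: eb
  Read 'd': push. Stack: ebd
  Read 'a': push. Stack: ebda
  Read 'e': push. Stack: ebdae
  Read 'a': push. Stack: ebdaea
Final stack: "ebdaea" (length 6)

6


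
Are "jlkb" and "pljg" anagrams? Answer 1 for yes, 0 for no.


Strings: "jlkb", "pljg"
Sorted first:  bjkl
Sorted second: gjlp
Differ at position 0: 'b' vs 'g' => not anagrams

0


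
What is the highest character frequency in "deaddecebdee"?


Input: deaddecebdee
Character counts:
  'a': 1
  'b': 1
  'c': 1
  'd': 4
  'e': 5
Maximum frequency: 5

5


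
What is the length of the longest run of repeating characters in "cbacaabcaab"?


Input: "cbacaabcaab"
Scanning for longest run:
  Position 1 ('b'): new char, reset run to 1
  Position 2 ('a'): new char, reset run to 1
  Position 3 ('c'): new char, reset run to 1
  Position 4 ('a'): new char, reset run to 1
  Position 5 ('a'): continues run of 'a', length=2
  Position 6 ('b'): new char, reset run to 1
  Position 7 ('c'): new char, reset run to 1
  Position 8 ('a'): new char, reset run to 1
  Position 9 ('a'): continues run of 'a', length=2
  Position 10 ('b'): new char, reset run to 1
Longest run: 'a' with length 2

2


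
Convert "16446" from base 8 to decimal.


Input: "16446" in base 8
Positional expansion:
  Digit '1' (value 1) x 8^4 = 4096
  Digit '6' (value 6) x 8^3 = 3072
  Digit '4' (value 4) x 8^2 = 256
  Digit '4' (value 4) x 8^1 = 32
  Digit '6' (value 6) x 8^0 = 6
Sum = 7462

7462


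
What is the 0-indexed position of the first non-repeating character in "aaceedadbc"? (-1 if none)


Input: aaceedadbc
Character frequencies:
  'a': 3
  'b': 1
  'c': 2
  'd': 2
  'e': 2
Scanning left to right for freq == 1:
  Position 0 ('a'): freq=3, skip
  Position 1 ('a'): freq=3, skip
  Position 2 ('c'): freq=2, skip
  Position 3 ('e'): freq=2, skip
  Position 4 ('e'): freq=2, skip
  Position 5 ('d'): freq=2, skip
  Position 6 ('a'): freq=3, skip
  Position 7 ('d'): freq=2, skip
  Position 8 ('b'): unique! => answer = 8

8


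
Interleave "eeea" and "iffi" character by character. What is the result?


Interleaving "eeea" and "iffi":
  Position 0: 'e' from first, 'i' from second => "ei"
  Position 1: 'e' from first, 'f' from second => "ef"
  Position 2: 'e' from first, 'f' from second => "ef"
  Position 3: 'a' from first, 'i' from second => "ai"
Result: eiefefai

eiefefai


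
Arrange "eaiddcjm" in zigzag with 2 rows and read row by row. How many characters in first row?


Zigzag "eaiddcjm" into 2 rows:
Placing characters:
  'e' => row 0
  'a' => row 1
  'i' => row 0
  'd' => row 1
  'd' => row 0
  'c' => row 1
  'j' => row 0
  'm' => row 1
Rows:
  Row 0: "eidj"
  Row 1: "adcm"
First row length: 4

4


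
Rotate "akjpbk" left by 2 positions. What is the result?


Input: "akjpbk", rotate left by 2
First 2 characters: "ak"
Remaining characters: "jpbk"
Concatenate remaining + first: "jpbk" + "ak" = "jpbkak"

jpbkak


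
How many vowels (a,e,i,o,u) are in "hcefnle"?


Input: hcefnle
Checking each character:
  'h' at position 0: consonant
  'c' at position 1: consonant
  'e' at position 2: vowel (running total: 1)
  'f' at position 3: consonant
  'n' at position 4: consonant
  'l' at position 5: consonant
  'e' at position 6: vowel (running total: 2)
Total vowels: 2

2


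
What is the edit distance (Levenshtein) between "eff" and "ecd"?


Computing edit distance: "eff" -> "ecd"
DP table:
           e    c    d
      0    1    2    3
  e   1    0    1    2
  f   2    1    1    2
  f   3    2    2    2
Edit distance = dp[3][3] = 2

2


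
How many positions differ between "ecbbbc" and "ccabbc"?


Comparing "ecbbbc" and "ccabbc" position by position:
  Position 0: 'e' vs 'c' => DIFFER
  Position 1: 'c' vs 'c' => same
  Position 2: 'b' vs 'a' => DIFFER
  Position 3: 'b' vs 'b' => same
  Position 4: 'b' vs 'b' => same
  Position 5: 'c' vs 'c' => same
Positions that differ: 2

2


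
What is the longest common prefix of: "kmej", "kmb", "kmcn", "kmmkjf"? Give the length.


Words: kmej, kmb, kmcn, kmmkjf
  Position 0: all 'k' => match
  Position 1: all 'm' => match
  Position 2: ('e', 'b', 'c', 'm') => mismatch, stop
LCP = "km" (length 2)

2


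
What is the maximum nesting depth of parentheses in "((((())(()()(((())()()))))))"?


Input: "((((())(()()(((())()()))))))"
Tracking depth:
  Position 0 '(': depth becomes 1
  Position 1 '(': depth becomes 2
  Position 2 '(': depth becomes 3
  Position 3 '(': depth becomes 4
  Position 4 '(': depth becomes 5
  Position 5 ')': depth becomes 4
  Position 6 ')': depth becomes 3
  Position 7 '(': depth becomes 4
  Position 8 '(': depth becomes 5
  Position 9 ')': depth becomes 4
  Position 10 '(': depth becomes 5
  Position 11 ')': depth becomes 4
  Position 12 '(': depth becomes 5
  Position 13 '(': depth becomes 6
  Position 14 '(': depth becomes 7
  Position 15 '(': depth becomes 8
  Position 16 ')': depth becomes 7
  Position 17 ')': depth becomes 6
  Position 18 '(': depth becomes 7
  Position 19 ')': depth becomes 6
  Position 20 '(': depth becomes 7
  Position 21 ')': depth becomes 6
  Position 22 ')': depth becomes 5
  Position 23 ')': depth becomes 4
  Position 24 ')': depth becomes 3
  Position 25 ')': depth becomes 2
  Position 26 ')': depth becomes 1
  Position 27 ')': depth becomes 0
Maximum depth reached: 8

8


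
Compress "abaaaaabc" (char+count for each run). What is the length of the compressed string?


Input: abaaaaabc
Runs:
  'a' x 1 => "a1"
  'b' x 1 => "b1"
  'a' x 5 => "a5"
  'b' x 1 => "b1"
  'c' x 1 => "c1"
Compressed: "a1b1a5b1c1"
Compressed length: 10

10


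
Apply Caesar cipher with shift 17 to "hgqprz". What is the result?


Caesar cipher: shift "hgqprz" by 17
  'h' (pos 7) + 17 = pos 24 = 'y'
  'g' (pos 6) + 17 = pos 23 = 'x'
  'q' (pos 16) + 17 = pos 7 = 'h'
  'p' (pos 15) + 17 = pos 6 = 'g'
  'r' (pos 17) + 17 = pos 8 = 'i'
  'z' (pos 25) + 17 = pos 16 = 'q'
Result: yxhgiq

yxhgiq


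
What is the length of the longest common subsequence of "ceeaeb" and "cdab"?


LCS of "ceeaeb" and "cdab"
DP table:
           c    d    a    b
      0    0    0    0    0
  c   0    1    1    1    1
  e   0    1    1    1    1
  e   0    1    1    1    1
  a   0    1    1    2    2
  e   0    1    1    2    2
  b   0    1    1    2    3
LCS length = dp[6][4] = 3

3


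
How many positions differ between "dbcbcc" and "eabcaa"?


Comparing "dbcbcc" and "eabcaa" position by position:
  Position 0: 'd' vs 'e' => DIFFER
  Position 1: 'b' vs 'a' => DIFFER
  Position 2: 'c' vs 'b' => DIFFER
  Position 3: 'b' vs 'c' => DIFFER
  Position 4: 'c' vs 'a' => DIFFER
  Position 5: 'c' vs 'a' => DIFFER
Positions that differ: 6

6
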